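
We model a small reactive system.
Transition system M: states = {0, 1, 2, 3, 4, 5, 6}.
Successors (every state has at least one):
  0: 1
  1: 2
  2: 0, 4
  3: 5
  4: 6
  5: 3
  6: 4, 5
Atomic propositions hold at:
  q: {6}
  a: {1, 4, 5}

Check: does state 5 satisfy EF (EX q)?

No

Sat(EX q) = {s : some successor in {6}} = {4}
EF (EX q): least fixpoint, start Z0 = {4}, add states with some successor in Z. Z1 = {2, 4, 6}; Z2 = {1, 2, 4, 6}; Z3 = {0, 1, 2, 4, 6}; fixed.
Sat(EF (EX q)) = {0, 1, 2, 4, 6}
5 ∉ Sat(EF (EX q)) = {0, 1, 2, 4, 6}, so the formula does not hold at 5.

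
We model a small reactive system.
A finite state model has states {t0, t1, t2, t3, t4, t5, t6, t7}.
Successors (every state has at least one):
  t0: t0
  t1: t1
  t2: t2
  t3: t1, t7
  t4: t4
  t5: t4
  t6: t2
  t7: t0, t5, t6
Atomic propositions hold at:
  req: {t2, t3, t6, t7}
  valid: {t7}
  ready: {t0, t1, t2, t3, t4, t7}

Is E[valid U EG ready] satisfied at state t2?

Yes

EG ready: greatest fixpoint, start Z0 = {t0, t1, t2, t3, t4, t7}, keep only states in Sat with some successor in Z. Already a fixed point.
Sat(EG ready) = {t0, t1, t2, t3, t4, t7}
E[valid U EG ready]: least fixpoint, start Z0 = Sat(EG ready) = {t0, t1, t2, t3, t4, t7}, add states in Sat(valid) with some successor in Z. Already a fixed point.
Sat(E[valid U EG ready]) = {t0, t1, t2, t3, t4, t7}
t2 ∈ Sat(E[valid U EG ready]) = {t0, t1, t2, t3, t4, t7}, so the formula holds at t2.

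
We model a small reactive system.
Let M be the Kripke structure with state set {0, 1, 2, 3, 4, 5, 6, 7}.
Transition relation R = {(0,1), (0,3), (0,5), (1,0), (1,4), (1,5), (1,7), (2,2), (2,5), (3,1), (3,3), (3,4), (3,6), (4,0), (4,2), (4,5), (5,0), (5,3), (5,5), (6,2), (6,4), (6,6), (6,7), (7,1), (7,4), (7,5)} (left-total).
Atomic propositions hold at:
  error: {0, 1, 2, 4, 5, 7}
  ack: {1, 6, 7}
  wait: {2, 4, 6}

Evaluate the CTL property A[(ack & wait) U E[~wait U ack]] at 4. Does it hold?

No

Sat(ack & wait) = {6}
Sat(~wait) = {0, 1, 3, 5, 7}
E[~wait U ack]: least fixpoint, start Z0 = Sat(ack) = {1, 6, 7}, add states in Sat(~wait) with some successor in Z. Z1 = {0, 1, 3, 6, 7}; Z2 = {0, 1, 3, 5, 6, 7}; fixed.
Sat(E[~wait U ack]) = {0, 1, 3, 5, 6, 7}
A[(ack & wait) U E[~wait U ack]]: least fixpoint, start Z0 = Sat(E[~wait U ack]) = {0, 1, 3, 5, 6, 7}, add states in Sat(ack & wait) with every successor in Z. Already a fixed point.
Sat(A[(ack & wait) U E[~wait U ack]]) = {0, 1, 3, 5, 6, 7}
4 ∉ Sat(A[(ack & wait) U E[~wait U ack]]) = {0, 1, 3, 5, 6, 7}, so the formula does not hold at 4.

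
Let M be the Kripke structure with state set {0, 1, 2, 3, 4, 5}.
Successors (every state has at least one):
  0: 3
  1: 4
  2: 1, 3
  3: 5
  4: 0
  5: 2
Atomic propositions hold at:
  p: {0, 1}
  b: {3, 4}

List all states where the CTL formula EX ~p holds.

{0, 1, 2, 3, 5}

Sat(~p) = {2, 3, 4, 5}
Sat(EX ~p) = {s : some successor in {2, 3, 4, 5}} = {0, 1, 2, 3, 5}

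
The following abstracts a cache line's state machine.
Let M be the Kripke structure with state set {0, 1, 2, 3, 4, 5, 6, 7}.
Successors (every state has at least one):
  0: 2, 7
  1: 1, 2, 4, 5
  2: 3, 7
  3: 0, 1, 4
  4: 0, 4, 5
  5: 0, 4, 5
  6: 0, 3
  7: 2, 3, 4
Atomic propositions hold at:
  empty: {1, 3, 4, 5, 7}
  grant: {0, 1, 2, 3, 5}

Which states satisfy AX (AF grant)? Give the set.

{6}

AF grant: least fixpoint, start Z0 = {0, 1, 2, 3, 5}, add states with every successor in Z. Z1 = {0, 1, 2, 3, 5, 6}; fixed.
Sat(AF grant) = {0, 1, 2, 3, 5, 6}
Sat(AX (AF grant)) = {s : every successor in {0, 1, 2, 3, 5, 6}} = {6}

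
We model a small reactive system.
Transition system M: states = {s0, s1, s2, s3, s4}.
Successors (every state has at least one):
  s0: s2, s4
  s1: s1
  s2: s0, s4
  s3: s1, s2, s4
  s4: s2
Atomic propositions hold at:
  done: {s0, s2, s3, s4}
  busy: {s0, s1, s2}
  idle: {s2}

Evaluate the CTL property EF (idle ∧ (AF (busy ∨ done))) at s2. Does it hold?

Sat(busy ∨ done) = {s0, s1, s2, s3, s4}
AF (busy ∨ done): least fixpoint, start Z0 = {s0, s1, s2, s3, s4}, add states with every successor in Z. Already a fixed point.
Sat(AF (busy ∨ done)) = {s0, s1, s2, s3, s4}
Sat(idle ∧ (AF (busy ∨ done))) = {s2}
EF (idle ∧ (AF (busy ∨ done))): least fixpoint, start Z0 = {s2}, add states with some successor in Z. Z1 = {s0, s2, s3, s4}; fixed.
Sat(EF (idle ∧ (AF (busy ∨ done)))) = {s0, s2, s3, s4}
s2 ∈ Sat(EF (idle ∧ (AF (busy ∨ done)))) = {s0, s2, s3, s4}, so the formula holds at s2.

Yes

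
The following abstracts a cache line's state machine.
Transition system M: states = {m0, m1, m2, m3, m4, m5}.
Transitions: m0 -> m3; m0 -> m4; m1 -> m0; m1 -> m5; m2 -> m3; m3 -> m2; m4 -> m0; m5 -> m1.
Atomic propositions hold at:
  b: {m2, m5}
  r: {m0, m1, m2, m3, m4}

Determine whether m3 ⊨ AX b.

Yes

Sat(AX b) = {s : every successor in {m2, m5}} = {m3}
m3 ∈ Sat(AX b) = {m3}, so the formula holds at m3.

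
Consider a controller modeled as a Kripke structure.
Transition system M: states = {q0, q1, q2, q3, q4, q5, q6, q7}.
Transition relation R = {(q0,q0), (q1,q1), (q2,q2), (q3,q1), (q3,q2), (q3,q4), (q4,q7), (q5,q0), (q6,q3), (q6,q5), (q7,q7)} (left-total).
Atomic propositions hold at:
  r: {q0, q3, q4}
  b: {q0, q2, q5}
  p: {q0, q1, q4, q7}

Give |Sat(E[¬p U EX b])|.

5

Sat(¬p) = {q2, q3, q5, q6}
Sat(EX b) = {s : some successor in {q0, q2, q5}} = {q0, q2, q3, q5, q6}
E[¬p U EX b]: least fixpoint, start Z0 = Sat(EX b) = {q0, q2, q3, q5, q6}, add states in Sat(¬p) with some successor in Z. Already a fixed point.
Sat(E[¬p U EX b]) = {q0, q2, q3, q5, q6}
|Sat(E[¬p U EX b])| = |{q0, q2, q3, q5, q6}| = 5.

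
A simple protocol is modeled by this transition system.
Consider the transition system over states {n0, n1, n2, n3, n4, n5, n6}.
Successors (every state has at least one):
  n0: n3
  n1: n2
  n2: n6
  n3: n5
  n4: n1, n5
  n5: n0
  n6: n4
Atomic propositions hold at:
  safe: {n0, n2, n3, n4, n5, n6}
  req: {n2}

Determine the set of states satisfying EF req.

{n1, n2, n4, n6}

EF req: least fixpoint, start Z0 = {n2}, add states with some successor in Z. Z1 = {n1, n2}; Z2 = {n1, n2, n4}; Z3 = {n1, n2, n4, n6}; fixed.
Sat(EF req) = {n1, n2, n4, n6}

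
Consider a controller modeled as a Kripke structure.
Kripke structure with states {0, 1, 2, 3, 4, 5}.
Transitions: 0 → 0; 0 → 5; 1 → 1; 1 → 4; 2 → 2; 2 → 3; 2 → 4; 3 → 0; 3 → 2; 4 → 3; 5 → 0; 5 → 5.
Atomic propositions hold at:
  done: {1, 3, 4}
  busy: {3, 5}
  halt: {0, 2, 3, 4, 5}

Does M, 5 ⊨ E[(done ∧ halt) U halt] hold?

Sat(done ∧ halt) = {3, 4}
E[(done ∧ halt) U halt]: least fixpoint, start Z0 = Sat(halt) = {0, 2, 3, 4, 5}, add states in Sat(done ∧ halt) with some successor in Z. Already a fixed point.
Sat(E[(done ∧ halt) U halt]) = {0, 2, 3, 4, 5}
5 ∈ Sat(E[(done ∧ halt) U halt]) = {0, 2, 3, 4, 5}, so the formula holds at 5.

Yes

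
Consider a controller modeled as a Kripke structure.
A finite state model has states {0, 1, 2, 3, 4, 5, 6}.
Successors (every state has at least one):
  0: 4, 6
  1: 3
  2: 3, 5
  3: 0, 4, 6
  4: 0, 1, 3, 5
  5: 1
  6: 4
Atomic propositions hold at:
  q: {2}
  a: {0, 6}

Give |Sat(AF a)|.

2

AF a: least fixpoint, start Z0 = {0, 6}, add states with every successor in Z. Already a fixed point.
Sat(AF a) = {0, 6}
|Sat(AF a)| = |{0, 6}| = 2.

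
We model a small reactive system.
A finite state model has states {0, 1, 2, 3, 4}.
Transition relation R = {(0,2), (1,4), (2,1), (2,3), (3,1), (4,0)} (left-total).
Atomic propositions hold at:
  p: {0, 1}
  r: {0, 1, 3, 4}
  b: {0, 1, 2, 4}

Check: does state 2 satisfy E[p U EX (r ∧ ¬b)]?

Yes

Sat(¬b) = {3}
Sat(r ∧ ¬b) = {3}
Sat(EX (r ∧ ¬b)) = {s : some successor in {3}} = {2}
E[p U EX (r ∧ ¬b)]: least fixpoint, start Z0 = Sat(EX (r ∧ ¬b)) = {2}, add states in Sat(p) with some successor in Z. Z1 = {0, 2}; fixed.
Sat(E[p U EX (r ∧ ¬b)]) = {0, 2}
2 ∈ Sat(E[p U EX (r ∧ ¬b)]) = {0, 2}, so the formula holds at 2.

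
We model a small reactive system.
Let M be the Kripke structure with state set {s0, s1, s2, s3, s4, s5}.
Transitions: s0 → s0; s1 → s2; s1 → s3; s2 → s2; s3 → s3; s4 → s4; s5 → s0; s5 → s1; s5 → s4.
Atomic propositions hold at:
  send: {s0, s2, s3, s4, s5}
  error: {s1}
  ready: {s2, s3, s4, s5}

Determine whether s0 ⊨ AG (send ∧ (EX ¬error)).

Sat(¬error) = {s0, s2, s3, s4, s5}
Sat(EX ¬error) = {s : some successor in {s0, s2, s3, s4, s5}} = {s0, s1, s2, s3, s4, s5}
Sat(send ∧ (EX ¬error)) = {s0, s2, s3, s4, s5}
AG (send ∧ (EX ¬error)): greatest fixpoint, start Z0 = {s0, s2, s3, s4, s5}, keep only states in Sat with every successor in Z. Z1 = {s0, s2, s3, s4}; fixed.
Sat(AG (send ∧ (EX ¬error))) = {s0, s2, s3, s4}
s0 ∈ Sat(AG (send ∧ (EX ¬error))) = {s0, s2, s3, s4}, so the formula holds at s0.

Yes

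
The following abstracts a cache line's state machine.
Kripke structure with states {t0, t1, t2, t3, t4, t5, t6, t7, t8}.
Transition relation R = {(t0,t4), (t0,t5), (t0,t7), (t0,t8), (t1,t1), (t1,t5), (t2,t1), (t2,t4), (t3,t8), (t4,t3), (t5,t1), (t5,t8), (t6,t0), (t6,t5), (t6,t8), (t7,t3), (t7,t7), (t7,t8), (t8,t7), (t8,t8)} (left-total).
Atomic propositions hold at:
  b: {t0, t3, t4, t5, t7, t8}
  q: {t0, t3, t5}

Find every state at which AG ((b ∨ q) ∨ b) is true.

Sat(b ∨ q) = {t0, t3, t4, t5, t7, t8}
Sat((b ∨ q) ∨ b) = {t0, t3, t4, t5, t7, t8}
AG ((b ∨ q) ∨ b): greatest fixpoint, start Z0 = {t0, t3, t4, t5, t7, t8}, keep only states in Sat with every successor in Z. Z1 = {t0, t3, t4, t7, t8}; Z2 = {t3, t4, t7, t8}; fixed.
Sat(AG ((b ∨ q) ∨ b)) = {t3, t4, t7, t8}

{t3, t4, t7, t8}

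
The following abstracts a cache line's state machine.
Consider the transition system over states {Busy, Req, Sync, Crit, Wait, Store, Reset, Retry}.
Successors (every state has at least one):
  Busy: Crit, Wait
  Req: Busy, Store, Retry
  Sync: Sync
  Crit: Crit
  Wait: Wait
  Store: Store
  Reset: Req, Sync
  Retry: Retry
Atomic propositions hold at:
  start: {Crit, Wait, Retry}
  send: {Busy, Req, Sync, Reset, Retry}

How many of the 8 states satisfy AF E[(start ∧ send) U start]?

4

Sat(start ∧ send) = {Retry}
E[(start ∧ send) U start]: least fixpoint, start Z0 = Sat(start) = {Crit, Wait, Retry}, add states in Sat(start ∧ send) with some successor in Z. Already a fixed point.
Sat(E[(start ∧ send) U start]) = {Crit, Wait, Retry}
AF E[(start ∧ send) U start]: least fixpoint, start Z0 = {Crit, Wait, Retry}, add states with every successor in Z. Z1 = {Busy, Crit, Wait, Retry}; fixed.
Sat(AF E[(start ∧ send) U start]) = {Busy, Crit, Wait, Retry}
|Sat(AF E[(start ∧ send) U start])| = |{Busy, Crit, Wait, Retry}| = 4.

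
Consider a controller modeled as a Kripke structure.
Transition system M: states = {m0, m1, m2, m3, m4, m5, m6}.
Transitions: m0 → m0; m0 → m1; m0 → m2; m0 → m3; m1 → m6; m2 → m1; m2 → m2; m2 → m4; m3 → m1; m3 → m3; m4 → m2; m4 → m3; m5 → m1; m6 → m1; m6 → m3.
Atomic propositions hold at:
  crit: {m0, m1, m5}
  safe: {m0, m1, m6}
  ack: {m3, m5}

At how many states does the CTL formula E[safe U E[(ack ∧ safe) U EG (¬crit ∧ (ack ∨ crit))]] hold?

4

Sat(ack ∧ safe) = ∅
Sat(¬crit) = {m2, m3, m4, m6}
Sat(ack ∨ crit) = {m0, m1, m3, m5}
Sat(¬crit ∧ (ack ∨ crit)) = {m3}
EG (¬crit ∧ (ack ∨ crit)): greatest fixpoint, start Z0 = {m3}, keep only states in Sat with some successor in Z. Already a fixed point.
Sat(EG (¬crit ∧ (ack ∨ crit))) = {m3}
E[(ack ∧ safe) U EG (¬crit ∧ (ack ∨ crit))]: least fixpoint, start Z0 = Sat(EG (¬crit ∧ (ack ∨ crit))) = {m3}, add states in Sat(ack ∧ safe) with some successor in Z. Already a fixed point.
Sat(E[(ack ∧ safe) U EG (¬crit ∧ (ack ∨ crit))]) = {m3}
E[safe U E[(ack ∧ safe) U EG (¬crit ∧ (ack ∨ crit))]]: least fixpoint, start Z0 = Sat(E[(ack ∧ safe) U EG (¬crit ∧ (ack ∨ crit))]) = {m3}, add states in Sat(safe) with some successor in Z. Z1 = {m0, m3, m6}; Z2 = {m0, m1, m3, m6}; fixed.
Sat(E[safe U E[(ack ∧ safe) U EG (¬crit ∧ (ack ∨ crit))]]) = {m0, m1, m3, m6}
|Sat(E[safe U E[(ack ∧ safe) U EG (¬crit ∧ (ack ∨ crit))]])| = |{m0, m1, m3, m6}| = 4.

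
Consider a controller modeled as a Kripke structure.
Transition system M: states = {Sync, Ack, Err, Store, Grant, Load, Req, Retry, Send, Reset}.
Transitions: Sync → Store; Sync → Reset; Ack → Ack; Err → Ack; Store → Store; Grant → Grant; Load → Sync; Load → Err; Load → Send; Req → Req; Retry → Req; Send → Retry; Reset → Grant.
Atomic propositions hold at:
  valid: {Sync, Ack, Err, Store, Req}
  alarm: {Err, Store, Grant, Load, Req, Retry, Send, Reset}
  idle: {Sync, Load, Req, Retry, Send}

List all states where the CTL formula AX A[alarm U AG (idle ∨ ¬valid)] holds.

{Grant, Req, Retry, Send, Reset}

Sat(¬valid) = {Grant, Load, Retry, Send, Reset}
Sat(idle ∨ ¬valid) = {Sync, Grant, Load, Req, Retry, Send, Reset}
AG (idle ∨ ¬valid): greatest fixpoint, start Z0 = {Sync, Grant, Load, Req, Retry, Send, Reset}, keep only states in Sat with every successor in Z. Z1 = {Grant, Req, Retry, Send, Reset}; fixed.
Sat(AG (idle ∨ ¬valid)) = {Grant, Req, Retry, Send, Reset}
A[alarm U AG (idle ∨ ¬valid)]: least fixpoint, start Z0 = Sat(AG (idle ∨ ¬valid)) = {Grant, Req, Retry, Send, Reset}, add states in Sat(alarm) with every successor in Z. Already a fixed point.
Sat(A[alarm U AG (idle ∨ ¬valid)]) = {Grant, Req, Retry, Send, Reset}
Sat(AX A[alarm U AG (idle ∨ ¬valid)]) = {s : every successor in {Grant, Req, Retry, Send, Reset}} = {Grant, Req, Retry, Send, Reset}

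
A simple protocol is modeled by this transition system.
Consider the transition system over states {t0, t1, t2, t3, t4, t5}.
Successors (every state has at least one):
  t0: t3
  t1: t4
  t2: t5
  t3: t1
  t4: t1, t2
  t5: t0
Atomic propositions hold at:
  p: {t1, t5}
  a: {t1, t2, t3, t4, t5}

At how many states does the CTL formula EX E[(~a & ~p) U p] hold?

Sat(~a) = {t0}
Sat(~p) = {t0, t2, t3, t4}
Sat(~a & ~p) = {t0}
E[(~a & ~p) U p]: least fixpoint, start Z0 = Sat(p) = {t1, t5}, add states in Sat(~a & ~p) with some successor in Z. Already a fixed point.
Sat(E[(~a & ~p) U p]) = {t1, t5}
Sat(EX E[(~a & ~p) U p]) = {s : some successor in {t1, t5}} = {t2, t3, t4}
|Sat(EX E[(~a & ~p) U p])| = |{t2, t3, t4}| = 3.

3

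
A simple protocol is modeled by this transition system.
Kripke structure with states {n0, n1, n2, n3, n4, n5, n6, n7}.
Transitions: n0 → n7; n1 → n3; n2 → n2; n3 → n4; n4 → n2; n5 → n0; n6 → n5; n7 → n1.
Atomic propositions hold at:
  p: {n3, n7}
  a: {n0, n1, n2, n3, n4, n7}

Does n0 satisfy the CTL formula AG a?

AG a: greatest fixpoint, start Z0 = {n0, n1, n2, n3, n4, n7}, keep only states in Sat with every successor in Z. Already a fixed point.
Sat(AG a) = {n0, n1, n2, n3, n4, n7}
n0 ∈ Sat(AG a) = {n0, n1, n2, n3, n4, n7}, so the formula holds at n0.

Yes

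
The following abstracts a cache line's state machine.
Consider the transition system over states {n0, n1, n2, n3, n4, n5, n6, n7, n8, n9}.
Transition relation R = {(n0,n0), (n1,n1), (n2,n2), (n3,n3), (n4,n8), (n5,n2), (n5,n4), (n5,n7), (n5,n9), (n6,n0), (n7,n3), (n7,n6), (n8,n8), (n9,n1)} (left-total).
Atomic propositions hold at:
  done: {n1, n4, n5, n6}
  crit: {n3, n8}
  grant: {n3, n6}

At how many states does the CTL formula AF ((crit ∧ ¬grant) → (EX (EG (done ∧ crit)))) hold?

9

Sat(¬grant) = {n0, n1, n2, n4, n5, n7, n8, n9}
Sat(crit ∧ ¬grant) = {n8}
Sat(done ∧ crit) = ∅
EG (done ∧ crit): greatest fixpoint, start Z0 = ∅, keep only states in Sat with some successor in Z. Already a fixed point.
Sat(EG (done ∧ crit)) = ∅
Sat(EX (EG (done ∧ crit))) = {s : some successor in ∅} = ∅
Sat((crit ∧ ¬grant) → (EX (EG (done ∧ crit)))) = {n0, n1, n2, n3, n4, n5, n6, n7, n9}
AF ((crit ∧ ¬grant) → (EX (EG (done ∧ crit)))): least fixpoint, start Z0 = {n0, n1, n2, n3, n4, n5, n6, n7, n9}, add states with every successor in Z. Already a fixed point.
Sat(AF ((crit ∧ ¬grant) → (EX (EG (done ∧ crit))))) = {n0, n1, n2, n3, n4, n5, n6, n7, n9}
|Sat(AF ((crit ∧ ¬grant) → (EX (EG (done ∧ crit)))))| = |{n0, n1, n2, n3, n4, n5, n6, n7, n9}| = 9.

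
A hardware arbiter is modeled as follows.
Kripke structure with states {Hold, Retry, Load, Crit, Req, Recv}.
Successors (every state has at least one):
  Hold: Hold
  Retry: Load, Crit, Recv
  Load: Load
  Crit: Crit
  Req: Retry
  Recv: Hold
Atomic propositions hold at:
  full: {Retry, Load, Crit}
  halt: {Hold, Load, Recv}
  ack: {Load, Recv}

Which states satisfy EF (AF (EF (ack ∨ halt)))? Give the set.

{Hold, Retry, Load, Req, Recv}

Sat(ack ∨ halt) = {Hold, Load, Recv}
EF (ack ∨ halt): least fixpoint, start Z0 = {Hold, Load, Recv}, add states with some successor in Z. Z1 = {Hold, Retry, Load, Recv}; Z2 = {Hold, Retry, Load, Req, Recv}; fixed.
Sat(EF (ack ∨ halt)) = {Hold, Retry, Load, Req, Recv}
AF (EF (ack ∨ halt)): least fixpoint, start Z0 = {Hold, Retry, Load, Req, Recv}, add states with every successor in Z. Already a fixed point.
Sat(AF (EF (ack ∨ halt))) = {Hold, Retry, Load, Req, Recv}
EF (AF (EF (ack ∨ halt))): least fixpoint, start Z0 = {Hold, Retry, Load, Req, Recv}, add states with some successor in Z. Already a fixed point.
Sat(EF (AF (EF (ack ∨ halt)))) = {Hold, Retry, Load, Req, Recv}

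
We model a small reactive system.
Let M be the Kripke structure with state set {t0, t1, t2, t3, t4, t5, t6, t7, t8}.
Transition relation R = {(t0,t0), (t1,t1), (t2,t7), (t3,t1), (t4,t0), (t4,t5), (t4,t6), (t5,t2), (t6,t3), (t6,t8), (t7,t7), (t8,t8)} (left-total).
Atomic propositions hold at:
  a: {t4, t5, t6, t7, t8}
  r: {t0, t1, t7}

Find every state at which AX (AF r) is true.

AF r: least fixpoint, start Z0 = {t0, t1, t7}, add states with every successor in Z. Z1 = {t0, t1, t2, t3, t7}; Z2 = {t0, t1, t2, t3, t5, t7}; fixed.
Sat(AF r) = {t0, t1, t2, t3, t5, t7}
Sat(AX (AF r)) = {s : every successor in {t0, t1, t2, t3, t5, t7}} = {t0, t1, t2, t3, t5, t7}

{t0, t1, t2, t3, t5, t7}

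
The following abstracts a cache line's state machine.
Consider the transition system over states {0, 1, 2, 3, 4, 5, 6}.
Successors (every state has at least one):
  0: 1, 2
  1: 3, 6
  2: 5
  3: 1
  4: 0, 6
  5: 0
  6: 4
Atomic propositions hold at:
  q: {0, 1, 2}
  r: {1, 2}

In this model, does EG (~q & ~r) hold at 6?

Sat(~q) = {3, 4, 5, 6}
Sat(~r) = {0, 3, 4, 5, 6}
Sat(~q & ~r) = {3, 4, 5, 6}
EG (~q & ~r): greatest fixpoint, start Z0 = {3, 4, 5, 6}, keep only states in Sat with some successor in Z. Z1 = {4, 6}; fixed.
Sat(EG (~q & ~r)) = {4, 6}
6 ∈ Sat(EG (~q & ~r)) = {4, 6}, so the formula holds at 6.

Yes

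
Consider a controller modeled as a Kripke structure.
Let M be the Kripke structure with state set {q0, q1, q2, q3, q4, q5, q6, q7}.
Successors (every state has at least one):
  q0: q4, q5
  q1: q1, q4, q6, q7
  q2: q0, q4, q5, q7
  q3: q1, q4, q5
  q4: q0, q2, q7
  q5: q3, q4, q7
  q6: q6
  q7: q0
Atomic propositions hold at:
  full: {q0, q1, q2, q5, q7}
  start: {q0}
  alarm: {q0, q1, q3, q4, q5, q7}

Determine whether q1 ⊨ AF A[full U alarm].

Yes

A[full U alarm]: least fixpoint, start Z0 = Sat(alarm) = {q0, q1, q3, q4, q5, q7}, add states in Sat(full) with every successor in Z. Z1 = {q0, q1, q2, q3, q4, q5, q7}; fixed.
Sat(A[full U alarm]) = {q0, q1, q2, q3, q4, q5, q7}
AF A[full U alarm]: least fixpoint, start Z0 = {q0, q1, q2, q3, q4, q5, q7}, add states with every successor in Z. Already a fixed point.
Sat(AF A[full U alarm]) = {q0, q1, q2, q3, q4, q5, q7}
q1 ∈ Sat(AF A[full U alarm]) = {q0, q1, q2, q3, q4, q5, q7}, so the formula holds at q1.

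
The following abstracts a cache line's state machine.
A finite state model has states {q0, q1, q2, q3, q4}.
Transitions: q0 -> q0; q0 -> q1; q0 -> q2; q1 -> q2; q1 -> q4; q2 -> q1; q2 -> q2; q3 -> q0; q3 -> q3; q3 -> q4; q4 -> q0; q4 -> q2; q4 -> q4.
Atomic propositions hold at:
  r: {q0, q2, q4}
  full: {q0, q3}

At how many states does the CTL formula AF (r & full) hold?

1

Sat(r & full) = {q0}
AF (r & full): least fixpoint, start Z0 = {q0}, add states with every successor in Z. Already a fixed point.
Sat(AF (r & full)) = {q0}
|Sat(AF (r & full))| = |{q0}| = 1.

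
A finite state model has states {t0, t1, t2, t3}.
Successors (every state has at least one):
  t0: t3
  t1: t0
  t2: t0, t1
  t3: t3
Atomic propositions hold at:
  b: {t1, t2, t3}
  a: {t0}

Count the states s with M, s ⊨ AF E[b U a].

E[b U a]: least fixpoint, start Z0 = Sat(a) = {t0}, add states in Sat(b) with some successor in Z. Z1 = {t0, t1, t2}; fixed.
Sat(E[b U a]) = {t0, t1, t2}
AF E[b U a]: least fixpoint, start Z0 = {t0, t1, t2}, add states with every successor in Z. Already a fixed point.
Sat(AF E[b U a]) = {t0, t1, t2}
|Sat(AF E[b U a])| = |{t0, t1, t2}| = 3.

3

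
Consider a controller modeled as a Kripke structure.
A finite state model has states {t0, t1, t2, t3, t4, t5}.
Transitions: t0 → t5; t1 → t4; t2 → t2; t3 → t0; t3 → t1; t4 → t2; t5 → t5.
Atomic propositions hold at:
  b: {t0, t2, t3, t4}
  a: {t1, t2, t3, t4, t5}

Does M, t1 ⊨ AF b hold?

AF b: least fixpoint, start Z0 = {t0, t2, t3, t4}, add states with every successor in Z. Z1 = {t0, t1, t2, t3, t4}; fixed.
Sat(AF b) = {t0, t1, t2, t3, t4}
t1 ∈ Sat(AF b) = {t0, t1, t2, t3, t4}, so the formula holds at t1.

Yes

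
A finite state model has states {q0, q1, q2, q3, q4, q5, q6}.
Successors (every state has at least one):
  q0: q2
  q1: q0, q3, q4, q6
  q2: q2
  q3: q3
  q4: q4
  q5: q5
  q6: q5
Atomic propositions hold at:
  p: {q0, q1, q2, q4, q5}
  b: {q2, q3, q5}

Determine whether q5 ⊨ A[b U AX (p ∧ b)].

Yes

Sat(p ∧ b) = {q2, q5}
Sat(AX (p ∧ b)) = {s : every successor in {q2, q5}} = {q0, q2, q5, q6}
A[b U AX (p ∧ b)]: least fixpoint, start Z0 = Sat(AX (p ∧ b)) = {q0, q2, q5, q6}, add states in Sat(b) with every successor in Z. Already a fixed point.
Sat(A[b U AX (p ∧ b)]) = {q0, q2, q5, q6}
q5 ∈ Sat(A[b U AX (p ∧ b)]) = {q0, q2, q5, q6}, so the formula holds at q5.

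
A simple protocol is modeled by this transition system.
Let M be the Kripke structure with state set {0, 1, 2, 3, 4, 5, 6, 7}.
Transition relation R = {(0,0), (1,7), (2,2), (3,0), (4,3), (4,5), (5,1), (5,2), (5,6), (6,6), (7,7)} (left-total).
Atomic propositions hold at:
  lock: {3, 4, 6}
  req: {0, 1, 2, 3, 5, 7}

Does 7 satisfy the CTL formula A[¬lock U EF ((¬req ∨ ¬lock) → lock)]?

No

Sat(¬lock) = {0, 1, 2, 5, 7}
Sat(¬req) = {4, 6}
Sat(¬req ∨ ¬lock) = {0, 1, 2, 4, 5, 6, 7}
Sat((¬req ∨ ¬lock) → lock) = {3, 4, 6}
EF ((¬req ∨ ¬lock) → lock): least fixpoint, start Z0 = {3, 4, 6}, add states with some successor in Z. Z1 = {3, 4, 5, 6}; fixed.
Sat(EF ((¬req ∨ ¬lock) → lock)) = {3, 4, 5, 6}
A[¬lock U EF ((¬req ∨ ¬lock) → lock)]: least fixpoint, start Z0 = Sat(EF ((¬req ∨ ¬lock) → lock)) = {3, 4, 5, 6}, add states in Sat(¬lock) with every successor in Z. Already a fixed point.
Sat(A[¬lock U EF ((¬req ∨ ¬lock) → lock)]) = {3, 4, 5, 6}
7 ∉ Sat(A[¬lock U EF ((¬req ∨ ¬lock) → lock)]) = {3, 4, 5, 6}, so the formula does not hold at 7.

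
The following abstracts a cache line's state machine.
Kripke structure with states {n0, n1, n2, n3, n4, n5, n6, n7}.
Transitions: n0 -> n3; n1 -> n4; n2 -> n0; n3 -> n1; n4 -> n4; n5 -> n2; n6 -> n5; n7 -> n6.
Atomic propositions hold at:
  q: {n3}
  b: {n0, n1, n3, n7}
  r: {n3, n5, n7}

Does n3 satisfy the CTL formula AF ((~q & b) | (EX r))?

Yes

Sat(~q) = {n0, n1, n2, n4, n5, n6, n7}
Sat(~q & b) = {n0, n1, n7}
Sat(EX r) = {s : some successor in {n3, n5, n7}} = {n0, n6}
Sat((~q & b) | (EX r)) = {n0, n1, n6, n7}
AF ((~q & b) | (EX r)): least fixpoint, start Z0 = {n0, n1, n6, n7}, add states with every successor in Z. Z1 = {n0, n1, n2, n3, n6, n7}; Z2 = {n0, n1, n2, n3, n5, n6, n7}; fixed.
Sat(AF ((~q & b) | (EX r))) = {n0, n1, n2, n3, n5, n6, n7}
n3 ∈ Sat(AF ((~q & b) | (EX r))) = {n0, n1, n2, n3, n5, n6, n7}, so the formula holds at n3.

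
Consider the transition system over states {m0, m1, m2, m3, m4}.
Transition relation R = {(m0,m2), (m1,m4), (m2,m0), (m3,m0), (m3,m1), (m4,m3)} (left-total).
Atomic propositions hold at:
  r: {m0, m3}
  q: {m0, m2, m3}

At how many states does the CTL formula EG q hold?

EG q: greatest fixpoint, start Z0 = {m0, m2, m3}, keep only states in Sat with some successor in Z. Already a fixed point.
Sat(EG q) = {m0, m2, m3}
|Sat(EG q)| = |{m0, m2, m3}| = 3.

3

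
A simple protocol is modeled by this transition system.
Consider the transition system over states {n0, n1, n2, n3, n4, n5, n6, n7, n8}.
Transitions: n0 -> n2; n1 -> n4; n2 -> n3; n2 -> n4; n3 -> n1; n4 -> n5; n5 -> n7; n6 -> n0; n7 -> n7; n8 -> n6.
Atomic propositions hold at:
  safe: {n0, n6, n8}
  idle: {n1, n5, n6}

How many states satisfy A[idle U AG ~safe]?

6

Sat(~safe) = {n1, n2, n3, n4, n5, n7}
AG ~safe: greatest fixpoint, start Z0 = {n1, n2, n3, n4, n5, n7}, keep only states in Sat with every successor in Z. Already a fixed point.
Sat(AG ~safe) = {n1, n2, n3, n4, n5, n7}
A[idle U AG ~safe]: least fixpoint, start Z0 = Sat(AG ~safe) = {n1, n2, n3, n4, n5, n7}, add states in Sat(idle) with every successor in Z. Already a fixed point.
Sat(A[idle U AG ~safe]) = {n1, n2, n3, n4, n5, n7}
|Sat(A[idle U AG ~safe])| = |{n1, n2, n3, n4, n5, n7}| = 6.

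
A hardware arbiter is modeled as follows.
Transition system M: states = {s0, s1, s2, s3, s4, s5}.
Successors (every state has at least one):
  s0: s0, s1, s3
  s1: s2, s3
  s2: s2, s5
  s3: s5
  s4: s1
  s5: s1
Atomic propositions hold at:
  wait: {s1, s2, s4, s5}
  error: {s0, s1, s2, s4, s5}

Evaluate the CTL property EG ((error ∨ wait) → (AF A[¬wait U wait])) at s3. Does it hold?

Yes

Sat(error ∨ wait) = {s0, s1, s2, s4, s5}
Sat(¬wait) = {s0, s3}
A[¬wait U wait]: least fixpoint, start Z0 = Sat(wait) = {s1, s2, s4, s5}, add states in Sat(¬wait) with every successor in Z. Z1 = {s1, s2, s3, s4, s5}; fixed.
Sat(A[¬wait U wait]) = {s1, s2, s3, s4, s5}
AF A[¬wait U wait]: least fixpoint, start Z0 = {s1, s2, s3, s4, s5}, add states with every successor in Z. Already a fixed point.
Sat(AF A[¬wait U wait]) = {s1, s2, s3, s4, s5}
Sat((error ∨ wait) → (AF A[¬wait U wait])) = {s1, s2, s3, s4, s5}
EG ((error ∨ wait) → (AF A[¬wait U wait])): greatest fixpoint, start Z0 = {s1, s2, s3, s4, s5}, keep only states in Sat with some successor in Z. Already a fixed point.
Sat(EG ((error ∨ wait) → (AF A[¬wait U wait]))) = {s1, s2, s3, s4, s5}
s3 ∈ Sat(EG ((error ∨ wait) → (AF A[¬wait U wait]))) = {s1, s2, s3, s4, s5}, so the formula holds at s3.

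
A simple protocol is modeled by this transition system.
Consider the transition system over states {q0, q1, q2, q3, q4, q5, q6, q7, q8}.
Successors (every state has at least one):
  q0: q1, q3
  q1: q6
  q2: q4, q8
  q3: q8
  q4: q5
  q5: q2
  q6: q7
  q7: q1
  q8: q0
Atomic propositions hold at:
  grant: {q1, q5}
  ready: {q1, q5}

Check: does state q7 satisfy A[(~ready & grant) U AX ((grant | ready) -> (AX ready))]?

No

Sat(~ready) = {q0, q2, q3, q4, q6, q7, q8}
Sat(~ready & grant) = ∅
Sat(grant | ready) = {q1, q5}
Sat(AX ready) = {s : every successor in {q1, q5}} = {q4, q7}
Sat((grant | ready) -> (AX ready)) = {q0, q2, q3, q4, q6, q7, q8}
Sat(AX ((grant | ready) -> (AX ready))) = {s : every successor in {q0, q2, q3, q4, q6, q7, q8}} = {q1, q2, q3, q5, q6, q8}
A[(~ready & grant) U AX ((grant | ready) -> (AX ready))]: least fixpoint, start Z0 = Sat(AX ((grant | ready) -> (AX ready))) = {q1, q2, q3, q5, q6, q8}, add states in Sat(~ready & grant) with every successor in Z. Already a fixed point.
Sat(A[(~ready & grant) U AX ((grant | ready) -> (AX ready))]) = {q1, q2, q3, q5, q6, q8}
q7 ∉ Sat(A[(~ready & grant) U AX ((grant | ready) -> (AX ready))]) = {q1, q2, q3, q5, q6, q8}, so the formula does not hold at q7.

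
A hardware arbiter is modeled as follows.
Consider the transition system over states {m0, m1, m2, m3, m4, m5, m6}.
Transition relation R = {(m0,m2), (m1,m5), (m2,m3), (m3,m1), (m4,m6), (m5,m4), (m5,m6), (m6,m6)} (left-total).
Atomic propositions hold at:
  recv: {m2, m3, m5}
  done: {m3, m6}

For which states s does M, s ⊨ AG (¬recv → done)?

{m6}

Sat(¬recv) = {m0, m1, m4, m6}
Sat(¬recv → done) = {m2, m3, m5, m6}
AG (¬recv → done): greatest fixpoint, start Z0 = {m2, m3, m5, m6}, keep only states in Sat with every successor in Z. Z1 = {m2, m6}; Z2 = {m6}; fixed.
Sat(AG (¬recv → done)) = {m6}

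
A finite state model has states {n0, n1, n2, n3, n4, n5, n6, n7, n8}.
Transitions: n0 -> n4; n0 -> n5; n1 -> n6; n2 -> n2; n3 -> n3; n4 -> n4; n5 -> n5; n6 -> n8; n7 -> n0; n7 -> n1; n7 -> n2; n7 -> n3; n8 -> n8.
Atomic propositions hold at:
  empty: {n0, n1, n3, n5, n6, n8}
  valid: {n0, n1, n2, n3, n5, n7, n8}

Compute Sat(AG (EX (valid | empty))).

Sat(valid | empty) = {n0, n1, n2, n3, n5, n6, n7, n8}
Sat(EX (valid | empty)) = {s : some successor in {n0, n1, n2, n3, n5, n6, n7, n8}} = {n0, n1, n2, n3, n5, n6, n7, n8}
AG (EX (valid | empty)): greatest fixpoint, start Z0 = {n0, n1, n2, n3, n5, n6, n7, n8}, keep only states in Sat with every successor in Z. Z1 = {n1, n2, n3, n5, n6, n7, n8}; Z2 = {n1, n2, n3, n5, n6, n8}; fixed.
Sat(AG (EX (valid | empty))) = {n1, n2, n3, n5, n6, n8}

{n1, n2, n3, n5, n6, n8}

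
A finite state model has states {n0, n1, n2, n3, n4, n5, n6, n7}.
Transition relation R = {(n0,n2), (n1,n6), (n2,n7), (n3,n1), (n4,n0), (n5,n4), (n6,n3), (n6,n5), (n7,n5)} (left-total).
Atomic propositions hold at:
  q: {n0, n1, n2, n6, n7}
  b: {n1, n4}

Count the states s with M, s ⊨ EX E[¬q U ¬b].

7

Sat(¬q) = {n3, n4, n5}
Sat(¬b) = {n0, n2, n3, n5, n6, n7}
E[¬q U ¬b]: least fixpoint, start Z0 = Sat(¬b) = {n0, n2, n3, n5, n6, n7}, add states in Sat(¬q) with some successor in Z. Z1 = {n0, n2, n3, n4, n5, n6, n7}; fixed.
Sat(E[¬q U ¬b]) = {n0, n2, n3, n4, n5, n6, n7}
Sat(EX E[¬q U ¬b]) = {s : some successor in {n0, n2, n3, n4, n5, n6, n7}} = {n0, n1, n2, n4, n5, n6, n7}
|Sat(EX E[¬q U ¬b])| = |{n0, n1, n2, n4, n5, n6, n7}| = 7.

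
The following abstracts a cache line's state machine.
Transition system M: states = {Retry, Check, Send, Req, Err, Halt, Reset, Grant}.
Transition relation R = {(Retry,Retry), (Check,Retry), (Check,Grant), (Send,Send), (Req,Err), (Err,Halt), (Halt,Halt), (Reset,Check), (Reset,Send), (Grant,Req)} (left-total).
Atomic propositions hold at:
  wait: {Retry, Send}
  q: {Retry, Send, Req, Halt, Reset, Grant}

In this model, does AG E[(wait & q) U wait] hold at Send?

Sat(wait & q) = {Retry, Send}
E[(wait & q) U wait]: least fixpoint, start Z0 = Sat(wait) = {Retry, Send}, add states in Sat(wait & q) with some successor in Z. Already a fixed point.
Sat(E[(wait & q) U wait]) = {Retry, Send}
AG E[(wait & q) U wait]: greatest fixpoint, start Z0 = {Retry, Send}, keep only states in Sat with every successor in Z. Already a fixed point.
Sat(AG E[(wait & q) U wait]) = {Retry, Send}
Send ∈ Sat(AG E[(wait & q) U wait]) = {Retry, Send}, so the formula holds at Send.

Yes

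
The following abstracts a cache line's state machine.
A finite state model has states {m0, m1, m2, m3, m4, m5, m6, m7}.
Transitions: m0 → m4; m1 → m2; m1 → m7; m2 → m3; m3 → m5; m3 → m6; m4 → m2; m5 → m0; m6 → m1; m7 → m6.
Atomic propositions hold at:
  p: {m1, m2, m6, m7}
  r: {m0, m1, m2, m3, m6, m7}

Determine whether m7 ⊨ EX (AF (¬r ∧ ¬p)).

No

Sat(¬r) = {m4, m5}
Sat(¬p) = {m0, m3, m4, m5}
Sat(¬r ∧ ¬p) = {m4, m5}
AF (¬r ∧ ¬p): least fixpoint, start Z0 = {m4, m5}, add states with every successor in Z. Z1 = {m0, m4, m5}; fixed.
Sat(AF (¬r ∧ ¬p)) = {m0, m4, m5}
Sat(EX (AF (¬r ∧ ¬p))) = {s : some successor in {m0, m4, m5}} = {m0, m3, m5}
m7 ∉ Sat(EX (AF (¬r ∧ ¬p))) = {m0, m3, m5}, so the formula does not hold at m7.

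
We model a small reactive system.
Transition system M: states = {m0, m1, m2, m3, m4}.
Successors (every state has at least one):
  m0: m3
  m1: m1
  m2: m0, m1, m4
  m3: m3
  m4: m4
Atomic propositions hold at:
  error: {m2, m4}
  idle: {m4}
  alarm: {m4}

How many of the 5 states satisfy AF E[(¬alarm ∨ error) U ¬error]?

Sat(¬alarm) = {m0, m1, m2, m3}
Sat(¬alarm ∨ error) = {m0, m1, m2, m3, m4}
Sat(¬error) = {m0, m1, m3}
E[(¬alarm ∨ error) U ¬error]: least fixpoint, start Z0 = Sat(¬error) = {m0, m1, m3}, add states in Sat(¬alarm ∨ error) with some successor in Z. Z1 = {m0, m1, m2, m3}; fixed.
Sat(E[(¬alarm ∨ error) U ¬error]) = {m0, m1, m2, m3}
AF E[(¬alarm ∨ error) U ¬error]: least fixpoint, start Z0 = {m0, m1, m2, m3}, add states with every successor in Z. Already a fixed point.
Sat(AF E[(¬alarm ∨ error) U ¬error]) = {m0, m1, m2, m3}
|Sat(AF E[(¬alarm ∨ error) U ¬error])| = |{m0, m1, m2, m3}| = 4.

4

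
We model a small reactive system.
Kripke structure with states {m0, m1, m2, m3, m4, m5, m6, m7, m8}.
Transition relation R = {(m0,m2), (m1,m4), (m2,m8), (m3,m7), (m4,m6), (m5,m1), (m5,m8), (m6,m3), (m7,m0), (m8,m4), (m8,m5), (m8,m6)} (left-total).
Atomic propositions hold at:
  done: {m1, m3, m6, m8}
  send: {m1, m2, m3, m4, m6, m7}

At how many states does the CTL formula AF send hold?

AF send: least fixpoint, start Z0 = {m1, m2, m3, m4, m6, m7}, add states with every successor in Z. Z1 = {m0, m1, m2, m3, m4, m6, m7}; fixed.
Sat(AF send) = {m0, m1, m2, m3, m4, m6, m7}
|Sat(AF send)| = |{m0, m1, m2, m3, m4, m6, m7}| = 7.

7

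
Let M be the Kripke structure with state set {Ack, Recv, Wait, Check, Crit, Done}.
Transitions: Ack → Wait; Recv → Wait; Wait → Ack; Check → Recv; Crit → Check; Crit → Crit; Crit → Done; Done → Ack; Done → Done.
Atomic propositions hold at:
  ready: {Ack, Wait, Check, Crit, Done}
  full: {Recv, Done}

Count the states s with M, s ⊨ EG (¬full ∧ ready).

Sat(¬full) = {Ack, Wait, Check, Crit}
Sat(¬full ∧ ready) = {Ack, Wait, Check, Crit}
EG (¬full ∧ ready): greatest fixpoint, start Z0 = {Ack, Wait, Check, Crit}, keep only states in Sat with some successor in Z. Z1 = {Ack, Wait, Crit}; fixed.
Sat(EG (¬full ∧ ready)) = {Ack, Wait, Crit}
|Sat(EG (¬full ∧ ready))| = |{Ack, Wait, Crit}| = 3.

3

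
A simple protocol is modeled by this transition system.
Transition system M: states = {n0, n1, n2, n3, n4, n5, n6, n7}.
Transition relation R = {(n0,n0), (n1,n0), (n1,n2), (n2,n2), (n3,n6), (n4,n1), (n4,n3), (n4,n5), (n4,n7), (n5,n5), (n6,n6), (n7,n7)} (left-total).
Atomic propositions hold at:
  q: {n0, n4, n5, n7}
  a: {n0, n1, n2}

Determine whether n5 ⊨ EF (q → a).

Sat(q → a) = {n0, n1, n2, n3, n6}
EF (q → a): least fixpoint, start Z0 = {n0, n1, n2, n3, n6}, add states with some successor in Z. Z1 = {n0, n1, n2, n3, n4, n6}; fixed.
Sat(EF (q → a)) = {n0, n1, n2, n3, n4, n6}
n5 ∉ Sat(EF (q → a)) = {n0, n1, n2, n3, n4, n6}, so the formula does not hold at n5.

No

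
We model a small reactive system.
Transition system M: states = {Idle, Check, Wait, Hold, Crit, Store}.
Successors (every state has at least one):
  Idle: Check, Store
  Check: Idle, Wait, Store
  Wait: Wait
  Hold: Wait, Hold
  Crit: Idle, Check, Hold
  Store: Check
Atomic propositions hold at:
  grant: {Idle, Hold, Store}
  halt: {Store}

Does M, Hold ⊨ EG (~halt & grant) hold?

Yes

Sat(~halt) = {Idle, Check, Wait, Hold, Crit}
Sat(~halt & grant) = {Idle, Hold}
EG (~halt & grant): greatest fixpoint, start Z0 = {Idle, Hold}, keep only states in Sat with some successor in Z. Z1 = {Hold}; fixed.
Sat(EG (~halt & grant)) = {Hold}
Hold ∈ Sat(EG (~halt & grant)) = {Hold}, so the formula holds at Hold.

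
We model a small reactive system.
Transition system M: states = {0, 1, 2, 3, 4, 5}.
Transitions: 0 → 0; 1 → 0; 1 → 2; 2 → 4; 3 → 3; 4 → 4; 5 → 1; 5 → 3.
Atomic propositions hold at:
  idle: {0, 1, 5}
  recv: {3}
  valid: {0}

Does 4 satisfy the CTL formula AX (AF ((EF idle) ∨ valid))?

No

EF idle: least fixpoint, start Z0 = {0, 1, 5}, add states with some successor in Z. Already a fixed point.
Sat(EF idle) = {0, 1, 5}
Sat((EF idle) ∨ valid) = {0, 1, 5}
AF ((EF idle) ∨ valid): least fixpoint, start Z0 = {0, 1, 5}, add states with every successor in Z. Already a fixed point.
Sat(AF ((EF idle) ∨ valid)) = {0, 1, 5}
Sat(AX (AF ((EF idle) ∨ valid))) = {s : every successor in {0, 1, 5}} = {0}
4 ∉ Sat(AX (AF ((EF idle) ∨ valid))) = {0}, so the formula does not hold at 4.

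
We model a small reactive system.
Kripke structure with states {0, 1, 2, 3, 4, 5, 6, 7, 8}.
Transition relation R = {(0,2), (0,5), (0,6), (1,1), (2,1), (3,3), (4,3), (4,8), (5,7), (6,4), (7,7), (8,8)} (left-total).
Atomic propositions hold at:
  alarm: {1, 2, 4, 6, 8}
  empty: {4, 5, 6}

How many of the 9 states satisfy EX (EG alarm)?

EG alarm: greatest fixpoint, start Z0 = {1, 2, 4, 6, 8}, keep only states in Sat with some successor in Z. Already a fixed point.
Sat(EG alarm) = {1, 2, 4, 6, 8}
Sat(EX (EG alarm)) = {s : some successor in {1, 2, 4, 6, 8}} = {0, 1, 2, 4, 6, 8}
|Sat(EX (EG alarm))| = |{0, 1, 2, 4, 6, 8}| = 6.

6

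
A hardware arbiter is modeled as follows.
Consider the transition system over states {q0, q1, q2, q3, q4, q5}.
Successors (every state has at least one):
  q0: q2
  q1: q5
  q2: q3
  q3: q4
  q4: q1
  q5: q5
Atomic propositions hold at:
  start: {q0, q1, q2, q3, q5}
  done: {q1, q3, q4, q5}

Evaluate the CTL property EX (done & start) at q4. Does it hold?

Sat(done & start) = {q1, q3, q5}
Sat(EX (done & start)) = {s : some successor in {q1, q3, q5}} = {q1, q2, q4, q5}
q4 ∈ Sat(EX (done & start)) = {q1, q2, q4, q5}, so the formula holds at q4.

Yes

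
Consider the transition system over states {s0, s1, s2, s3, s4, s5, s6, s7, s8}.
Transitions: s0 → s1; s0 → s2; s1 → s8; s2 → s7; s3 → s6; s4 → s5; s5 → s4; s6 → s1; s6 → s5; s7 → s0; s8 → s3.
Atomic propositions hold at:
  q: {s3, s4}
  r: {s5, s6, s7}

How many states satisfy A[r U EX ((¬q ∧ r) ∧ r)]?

5

Sat(¬q) = {s0, s1, s2, s5, s6, s7, s8}
Sat(¬q ∧ r) = {s5, s6, s7}
Sat((¬q ∧ r) ∧ r) = {s5, s6, s7}
Sat(EX ((¬q ∧ r) ∧ r)) = {s : some successor in {s5, s6, s7}} = {s2, s3, s4, s6}
A[r U EX ((¬q ∧ r) ∧ r)]: least fixpoint, start Z0 = Sat(EX ((¬q ∧ r) ∧ r)) = {s2, s3, s4, s6}, add states in Sat(r) with every successor in Z. Z1 = {s2, s3, s4, s5, s6}; fixed.
Sat(A[r U EX ((¬q ∧ r) ∧ r)]) = {s2, s3, s4, s5, s6}
|Sat(A[r U EX ((¬q ∧ r) ∧ r)])| = |{s2, s3, s4, s5, s6}| = 5.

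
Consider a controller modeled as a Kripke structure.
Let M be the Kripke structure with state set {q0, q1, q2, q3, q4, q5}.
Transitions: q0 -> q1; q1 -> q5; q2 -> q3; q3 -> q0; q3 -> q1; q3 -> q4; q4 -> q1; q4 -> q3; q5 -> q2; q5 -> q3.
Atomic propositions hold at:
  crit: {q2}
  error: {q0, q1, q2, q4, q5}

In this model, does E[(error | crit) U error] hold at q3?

Sat(error | crit) = {q0, q1, q2, q4, q5}
E[(error | crit) U error]: least fixpoint, start Z0 = Sat(error) = {q0, q1, q2, q4, q5}, add states in Sat(error | crit) with some successor in Z. Already a fixed point.
Sat(E[(error | crit) U error]) = {q0, q1, q2, q4, q5}
q3 ∉ Sat(E[(error | crit) U error]) = {q0, q1, q2, q4, q5}, so the formula does not hold at q3.

No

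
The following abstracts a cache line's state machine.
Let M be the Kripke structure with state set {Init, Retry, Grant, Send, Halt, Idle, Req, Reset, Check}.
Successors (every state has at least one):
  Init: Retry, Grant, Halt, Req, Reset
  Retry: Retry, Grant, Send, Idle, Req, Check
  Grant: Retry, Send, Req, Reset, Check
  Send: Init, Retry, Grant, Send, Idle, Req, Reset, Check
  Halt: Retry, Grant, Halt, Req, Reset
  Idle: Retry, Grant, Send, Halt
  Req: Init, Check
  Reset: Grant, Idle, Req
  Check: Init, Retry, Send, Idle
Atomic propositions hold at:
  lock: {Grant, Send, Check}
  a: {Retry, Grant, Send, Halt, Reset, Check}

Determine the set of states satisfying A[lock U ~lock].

Sat(~lock) = {Init, Retry, Halt, Idle, Req, Reset}
A[lock U ~lock]: least fixpoint, start Z0 = Sat(~lock) = {Init, Retry, Halt, Idle, Req, Reset}, add states in Sat(lock) with every successor in Z. Already a fixed point.
Sat(A[lock U ~lock]) = {Init, Retry, Halt, Idle, Req, Reset}

{Init, Retry, Halt, Idle, Req, Reset}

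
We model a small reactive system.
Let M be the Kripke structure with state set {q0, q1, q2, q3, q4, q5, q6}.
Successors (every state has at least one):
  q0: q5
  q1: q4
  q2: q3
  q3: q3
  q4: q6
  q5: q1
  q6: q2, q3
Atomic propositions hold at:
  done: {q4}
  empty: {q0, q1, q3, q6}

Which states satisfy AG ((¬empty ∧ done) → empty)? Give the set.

{q2, q3, q6}

Sat(¬empty) = {q2, q4, q5}
Sat(¬empty ∧ done) = {q4}
Sat((¬empty ∧ done) → empty) = {q0, q1, q2, q3, q5, q6}
AG ((¬empty ∧ done) → empty): greatest fixpoint, start Z0 = {q0, q1, q2, q3, q5, q6}, keep only states in Sat with every successor in Z. Z1 = {q0, q2, q3, q5, q6}; Z2 = {q0, q2, q3, q6}; Z3 = {q2, q3, q6}; fixed.
Sat(AG ((¬empty ∧ done) → empty)) = {q2, q3, q6}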